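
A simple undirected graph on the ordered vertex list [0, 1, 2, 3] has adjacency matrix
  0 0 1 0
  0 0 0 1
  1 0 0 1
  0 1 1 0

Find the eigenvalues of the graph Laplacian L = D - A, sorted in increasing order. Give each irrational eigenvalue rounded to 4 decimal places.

[0, 0.5858, 2, 3.4142]

With the vertex order [0, 1, 2, 3], the degrees are [1, 1, 2, 2], giving D = diag(1, 1, 2, 2) and L = D - A. Since every row of L sums to 0, the all-ones vector is in the kernel and 0 is an eigenvalue. The single zero eigenvalue shows the graph is connected. The largest eigenvalue, 3.4142, is at most the vertex count 4. There is one zero in the spectrum, matching the 1 component.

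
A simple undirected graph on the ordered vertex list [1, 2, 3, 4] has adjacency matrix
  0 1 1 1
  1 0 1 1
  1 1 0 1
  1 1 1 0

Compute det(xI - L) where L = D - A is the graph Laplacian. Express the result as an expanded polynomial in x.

Each diagonal entry of L is the vertex degree and each off-diagonal entry is -1 where an edge is present, 0 otherwise; in the order [1, 2, 3, 4] the diagonal is [3, 3, 3, 3]. The eigenvalues of L are [0, 4, 4, 4]; the characteristic polynomial is the product of (x - lambda_i), which multiplies out to x^4 - 12x^3 + 48x^2 - 64x. Since p(0) = det(-L) = 0, x divides p(x). The eigenvalues sum to 12, which equals trace(L) = 2|E|.

x^4 - 12x^3 + 48x^2 - 64x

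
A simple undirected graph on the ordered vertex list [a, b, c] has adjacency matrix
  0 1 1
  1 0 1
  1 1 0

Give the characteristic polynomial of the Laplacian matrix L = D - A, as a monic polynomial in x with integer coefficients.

x^3 - 6x^2 + 9x

With the vertex order [a, b, c], the degrees are [2, 2, 2], giving D = diag(2, 2, 2) and L = D - A. L has integer entries, so p(x) = det(xI - L) has integer coefficients. Expanding the determinant yields x^3 - 6x^2 + 9x. Since p(0) = det(-L) = 0, x divides p(x). There is one zero in the spectrum, matching the 1 component.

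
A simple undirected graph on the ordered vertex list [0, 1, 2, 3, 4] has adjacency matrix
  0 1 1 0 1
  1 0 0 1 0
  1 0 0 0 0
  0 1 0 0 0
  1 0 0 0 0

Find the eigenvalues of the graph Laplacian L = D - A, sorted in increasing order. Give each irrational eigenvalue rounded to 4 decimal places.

Each diagonal entry of L is the vertex degree and each off-diagonal entry is -1 where an edge is present, 0 otherwise; in the order [0, 1, 2, 3, 4] the diagonal is [3, 2, 1, 1, 1]. L is symmetric positive semidefinite, so every eigenvalue is real and nonnegative. By the matrix-tree theorem the graph has (1/5) * product of the nonzero eigenvalues = 1 spanning tree. There is one zero in the spectrum, matching the 1 component.

[0, 0.5188, 1, 2.3111, 4.1701]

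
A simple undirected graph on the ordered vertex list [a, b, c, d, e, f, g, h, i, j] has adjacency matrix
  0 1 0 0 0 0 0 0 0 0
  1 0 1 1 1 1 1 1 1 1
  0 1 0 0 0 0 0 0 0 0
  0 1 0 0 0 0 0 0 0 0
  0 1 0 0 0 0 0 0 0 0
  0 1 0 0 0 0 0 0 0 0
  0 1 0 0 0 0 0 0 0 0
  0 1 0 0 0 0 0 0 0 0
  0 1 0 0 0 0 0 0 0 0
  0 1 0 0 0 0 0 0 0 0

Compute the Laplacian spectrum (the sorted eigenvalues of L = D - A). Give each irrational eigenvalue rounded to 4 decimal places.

[0, 1, 1, 1, 1, 1, 1, 1, 1, 10]

With the vertex order [a, b, c, d, e, f, g, h, i, j], the degrees are [1, 9, 1, 1, 1, 1, 1, 1, 1, 1], giving D = diag(1, 9, 1, 1, 1, 1, 1, 1, 1, 1) and L = D - A. The multiplicity of 0 as a Laplacian eigenvalue equals the number of connected components. The largest eigenvalue, 10, is at most the vertex count 10.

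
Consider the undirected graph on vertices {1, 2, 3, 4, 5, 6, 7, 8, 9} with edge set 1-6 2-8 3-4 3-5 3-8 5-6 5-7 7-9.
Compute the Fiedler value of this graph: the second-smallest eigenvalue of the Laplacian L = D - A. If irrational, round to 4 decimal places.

With the vertex order [1, 2, 3, 4, 5, 6, 7, 8, 9], the degrees are [1, 1, 3, 1, 3, 2, 2, 2, 1], giving D = diag(1, 1, 3, 1, 3, 2, 2, 2, 1) and L = D - A. Computing the eigenvalues of L and sorting gives [0, 0.2311, 0.3820, 0.6416, 1.6129, 2.2591, 2.6180, 3.5132, 4.7421]. The Fiedler value lambda_2 = 0.2311 is strictly positive, so the graph is connected. The eigenvalues sum to 16, which equals trace(L) = 2|E|.

0.2311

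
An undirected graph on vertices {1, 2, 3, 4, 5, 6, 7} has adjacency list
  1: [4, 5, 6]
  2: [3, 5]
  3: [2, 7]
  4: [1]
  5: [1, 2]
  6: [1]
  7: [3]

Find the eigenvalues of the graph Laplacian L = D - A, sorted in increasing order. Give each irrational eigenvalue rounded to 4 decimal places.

With the vertex order [1, 2, 3, 4, 5, 6, 7], the degrees are [3, 2, 2, 1, 2, 1, 1], giving D = diag(3, 2, 2, 1, 2, 1, 1) and L = D - A. L is symmetric positive semidefinite, so every eigenvalue is real and nonnegative. The single zero eigenvalue shows the graph is connected. By the matrix-tree theorem the graph has (1/7) * product of the nonzero eigenvalues = 1 spanning tree.

[0, 0.2254, 1, 1, 2.1859, 3.3604, 4.2283]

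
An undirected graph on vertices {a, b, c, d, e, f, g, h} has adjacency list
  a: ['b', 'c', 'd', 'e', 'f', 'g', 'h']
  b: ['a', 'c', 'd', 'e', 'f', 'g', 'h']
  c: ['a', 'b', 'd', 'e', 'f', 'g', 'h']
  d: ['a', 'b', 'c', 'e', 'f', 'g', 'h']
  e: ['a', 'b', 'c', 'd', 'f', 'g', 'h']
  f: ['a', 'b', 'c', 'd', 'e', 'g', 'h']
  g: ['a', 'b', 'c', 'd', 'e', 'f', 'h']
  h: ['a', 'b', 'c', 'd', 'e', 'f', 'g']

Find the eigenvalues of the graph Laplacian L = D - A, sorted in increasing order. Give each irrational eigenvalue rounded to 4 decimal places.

With the vertex order [a, b, c, d, e, f, g, h], the degrees are [7, 7, 7, 7, 7, 7, 7, 7], giving D = diag(7, 7, 7, 7, 7, 7, 7, 7) and L = D - A. L is symmetric positive semidefinite, so every eigenvalue is real and nonnegative.

[0, 8, 8, 8, 8, 8, 8, 8]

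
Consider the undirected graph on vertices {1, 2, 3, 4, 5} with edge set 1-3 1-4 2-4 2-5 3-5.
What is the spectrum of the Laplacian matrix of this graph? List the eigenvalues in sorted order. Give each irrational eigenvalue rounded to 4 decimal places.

With the vertex order [1, 2, 3, 4, 5], the degrees are [2, 2, 2, 2, 2], giving D = diag(2, 2, 2, 2, 2) and L = D - A. The multiplicity of 0 as a Laplacian eigenvalue equals the number of connected components. The single zero eigenvalue shows the graph is connected. There is one zero in the spectrum, matching the 1 component. The largest eigenvalue, 3.6180, is at most the vertex count 5.

[0, 1.3820, 1.3820, 3.6180, 3.6180]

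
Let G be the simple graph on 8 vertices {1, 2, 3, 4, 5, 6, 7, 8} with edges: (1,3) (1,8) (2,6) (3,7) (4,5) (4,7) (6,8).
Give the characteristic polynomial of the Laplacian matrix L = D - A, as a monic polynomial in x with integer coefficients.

x^8 - 14x^7 + 78x^6 - 220x^5 + 330x^4 - 252x^3 + 84x^2 - 8x

With the vertex order [1, 2, 3, 4, 5, 6, 7, 8], the degrees are [2, 1, 2, 2, 1, 2, 2, 2], giving D = diag(2, 1, 2, 2, 1, 2, 2, 2) and L = D - A. Computing det(xI - L) by cofactor expansion (or equivalently via sum-over-permutations) gives x^8 - 14x^7 + 78x^6 - 220x^5 + 330x^4 - 252x^3 + 84x^2 - 8x. The constant term is 0 because L is singular (the all-ones vector lies in its kernel). The largest eigenvalue, 3.8478, is at most the vertex count 8. The eigenvalues sum to 14, which equals trace(L) = 2|E|.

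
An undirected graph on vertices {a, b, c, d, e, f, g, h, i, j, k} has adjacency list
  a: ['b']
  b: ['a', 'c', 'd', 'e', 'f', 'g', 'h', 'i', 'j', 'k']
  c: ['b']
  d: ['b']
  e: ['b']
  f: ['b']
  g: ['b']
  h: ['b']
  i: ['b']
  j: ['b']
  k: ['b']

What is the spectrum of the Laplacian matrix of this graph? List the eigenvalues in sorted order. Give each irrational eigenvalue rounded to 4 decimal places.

[0, 1, 1, 1, 1, 1, 1, 1, 1, 1, 11]

Reading degrees in the order [a, b, c, d, e, f, g, h, i, j, k] gives [1, 10, 1, 1, 1, 1, 1, 1, 1, 1, 1]; set D = diag(1, 10, 1, 1, 1, 1, 1, 1, 1, 1, 1) and form L = D - A. Diagonalising L (or applying a numerical eigensolver to the 11x11 matrix) gives the spectrum above. The single zero eigenvalue shows the graph is connected.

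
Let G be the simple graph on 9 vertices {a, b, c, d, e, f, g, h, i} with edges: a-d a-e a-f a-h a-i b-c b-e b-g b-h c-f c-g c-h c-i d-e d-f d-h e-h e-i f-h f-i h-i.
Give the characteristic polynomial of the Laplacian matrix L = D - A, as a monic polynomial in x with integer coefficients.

Reading degrees in the order [a, b, c, d, e, f, g, h, i] gives [5, 4, 5, 4, 5, 5, 2, 7, 5]; set D = diag(5, 4, 5, 4, 5, 5, 2, 7, 5) and form L = D - A. Computing det(xI - L) by cofactor expansion (or equivalently via sum-over-permutations) gives x^9 - 42x^8 + 756x^7 - 7598x^6 + 46476x^5 - 176340x^4 + 402433x^3 - 499290x^2 + 252504x. The coefficient of x^8 equals -trace(L) = -42, matching the sum of degrees. By the matrix-tree theorem the graph has (1/9) * product of the nonzero eigenvalues = 28056 spanning trees.

x^9 - 42x^8 + 756x^7 - 7598x^6 + 46476x^5 - 176340x^4 + 402433x^3 - 499290x^2 + 252504x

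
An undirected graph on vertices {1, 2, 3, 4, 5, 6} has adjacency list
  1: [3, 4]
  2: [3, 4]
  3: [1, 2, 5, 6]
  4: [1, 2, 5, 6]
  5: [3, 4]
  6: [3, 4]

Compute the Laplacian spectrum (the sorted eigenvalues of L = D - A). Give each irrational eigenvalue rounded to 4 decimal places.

[0, 2, 2, 2, 4, 6]

Reading degrees in the order [1, 2, 3, 4, 5, 6] gives [2, 2, 4, 4, 2, 2]; set D = diag(2, 2, 4, 4, 2, 2) and form L = D - A. The multiplicity of 0 as a Laplacian eigenvalue equals the number of connected components. By the matrix-tree theorem the graph has (1/6) * product of the nonzero eigenvalues = 32 spanning trees.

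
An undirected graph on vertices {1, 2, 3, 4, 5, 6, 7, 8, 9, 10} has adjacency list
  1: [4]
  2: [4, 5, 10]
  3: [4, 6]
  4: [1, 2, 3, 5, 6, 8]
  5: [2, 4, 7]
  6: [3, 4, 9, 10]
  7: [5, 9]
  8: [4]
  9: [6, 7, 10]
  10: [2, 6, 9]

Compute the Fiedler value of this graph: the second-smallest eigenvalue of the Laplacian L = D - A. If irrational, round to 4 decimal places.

0.7361

Each diagonal entry of L is the vertex degree and each off-diagonal entry is -1 where an edge is present, 0 otherwise; in the order [1, 2, 3, 4, 5, 6, 7, 8, 9, 10] the diagonal is [1, 3, 2, 6, 3, 4, 2, 1, 3, 3]. The sorted Laplacian eigenvalues are [0, 0.7361, 1, 1.3847, 2, 2, 4.1320, 4.5565, 5, 7.1907]; the algebraic connectivity is the second entry, 0.7361. By the matrix-tree theorem the graph has (1/10) * product of the nonzero eigenvalues = 276 spanning trees. The eigenvalues sum to 28, which equals trace(L) = 2|E|.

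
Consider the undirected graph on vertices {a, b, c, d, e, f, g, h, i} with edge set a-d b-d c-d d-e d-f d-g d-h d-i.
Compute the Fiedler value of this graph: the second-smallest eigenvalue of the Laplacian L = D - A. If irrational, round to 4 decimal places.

1

Each diagonal entry of L is the vertex degree and each off-diagonal entry is -1 where an edge is present, 0 otherwise; in the order [a, b, c, d, e, f, g, h, i] the diagonal is [1, 1, 1, 8, 1, 1, 1, 1, 1]. Computing the eigenvalues of L and sorting gives [0, 1, 1, 1, 1, 1, 1, 1, 9]. The Fiedler value lambda_2 = 1 is strictly positive, so the graph is connected. The eigenvalues sum to 16, which equals trace(L) = 2|E|. By the matrix-tree theorem the graph has (1/9) * product of the nonzero eigenvalues = 1 spanning tree.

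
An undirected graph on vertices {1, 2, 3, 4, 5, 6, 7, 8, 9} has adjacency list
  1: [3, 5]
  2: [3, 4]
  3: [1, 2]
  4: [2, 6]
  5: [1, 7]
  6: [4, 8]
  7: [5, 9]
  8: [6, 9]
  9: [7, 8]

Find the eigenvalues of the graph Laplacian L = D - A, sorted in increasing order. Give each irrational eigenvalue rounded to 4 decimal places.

[0, 0.4679, 0.4679, 1.6527, 1.6527, 3, 3, 3.8794, 3.8794]

Reading degrees in the order [1, 2, 3, 4, 5, 6, 7, 8, 9] gives [2, 2, 2, 2, 2, 2, 2, 2, 2]; set D = diag(2, 2, 2, 2, 2, 2, 2, 2, 2) and form L = D - A. The multiplicity of 0 as a Laplacian eigenvalue equals the number of connected components. The single zero eigenvalue shows the graph is connected. The largest eigenvalue, 3.8794, is at most the vertex count 9. By the matrix-tree theorem the graph has (1/9) * product of the nonzero eigenvalues = 9 spanning trees.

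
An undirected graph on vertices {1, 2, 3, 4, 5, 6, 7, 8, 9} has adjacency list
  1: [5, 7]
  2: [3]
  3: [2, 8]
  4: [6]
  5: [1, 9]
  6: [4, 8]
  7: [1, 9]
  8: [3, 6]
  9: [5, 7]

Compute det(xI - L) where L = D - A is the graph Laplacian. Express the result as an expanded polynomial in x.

x^9 - 16x^8 + 105x^7 - 364x^6 + 713x^5 - 776x^4 + 420x^3 - 80x^2

With the vertex order [1, 2, 3, 4, 5, 6, 7, 8, 9], the degrees are [2, 1, 2, 1, 2, 2, 2, 2, 2], giving D = diag(2, 1, 2, 1, 2, 2, 2, 2, 2) and L = D - A. L has integer entries, so p(x) = det(xI - L) has integer coefficients. Expanding the determinant yields x^9 - 16x^8 + 105x^7 - 364x^6 + 713x^5 - 776x^4 + 420x^3 - 80x^2. The coefficient of x^8 equals -trace(L) = -16, matching the sum of degrees. The largest eigenvalue, 4, is at most the vertex count 9. There are 2 zeros in the spectrum, matching the 2 components.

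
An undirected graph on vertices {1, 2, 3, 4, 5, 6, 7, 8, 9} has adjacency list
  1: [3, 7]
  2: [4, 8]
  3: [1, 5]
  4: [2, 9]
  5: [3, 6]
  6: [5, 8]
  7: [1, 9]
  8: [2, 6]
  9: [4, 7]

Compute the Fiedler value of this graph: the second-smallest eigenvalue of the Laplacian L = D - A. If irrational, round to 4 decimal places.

0.4679

Each diagonal entry of L is the vertex degree and each off-diagonal entry is -1 where an edge is present, 0 otherwise; in the order [1, 2, 3, 4, 5, 6, 7, 8, 9] the diagonal is [2, 2, 2, 2, 2, 2, 2, 2, 2]. The smallest Laplacian eigenvalue is always 0. The next one, lambda_2 = 0.4679, measures how hard the graph is to disconnect: larger values mean better connectivity. The eigenvalues sum to 18, which equals trace(L) = 2|E|. The largest eigenvalue, 3.8794, is at most the vertex count 9.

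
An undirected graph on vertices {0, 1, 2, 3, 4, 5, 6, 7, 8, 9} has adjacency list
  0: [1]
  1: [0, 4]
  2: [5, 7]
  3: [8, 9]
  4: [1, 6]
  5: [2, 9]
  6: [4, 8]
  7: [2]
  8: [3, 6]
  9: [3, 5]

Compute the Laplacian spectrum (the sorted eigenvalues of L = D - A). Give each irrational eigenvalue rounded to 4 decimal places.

[0, 0.0979, 0.3820, 0.8244, 1.3820, 2, 2.6180, 3.1756, 3.6180, 3.9021]

With the vertex order [0, 1, 2, 3, 4, 5, 6, 7, 8, 9], the degrees are [1, 2, 2, 2, 2, 2, 2, 1, 2, 2], giving D = diag(1, 2, 2, 2, 2, 2, 2, 1, 2, 2) and L = D - A. Since every row of L sums to 0, the all-ones vector is in the kernel and 0 is an eigenvalue. The eigenvalues sum to 18, which equals trace(L) = 2|E|.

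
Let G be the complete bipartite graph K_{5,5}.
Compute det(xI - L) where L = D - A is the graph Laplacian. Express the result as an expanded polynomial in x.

The graph has 10 vertices and degree multiset [5, 5, 5, 5, 5, 5, 5, 5, 5, 5]; D is the diagonal matrix of degrees and L = D - A. L has integer entries, so p(x) = det(xI - L) has integer coefficients. Expanding the determinant yields x^10 - 50x^9 + 1100x^8 - 14000x^7 + 113750x^6 - 612500x^5 + 2187500x^4 - 5000000x^3 + 6640625x^2 - 3906250x. The constant term is 0 because L is singular (the all-ones vector lies in its kernel). The eigenvalues sum to 50, which equals trace(L) = 2|E|. The largest eigenvalue, 10, is at most the vertex count 10.

x^10 - 50x^9 + 1100x^8 - 14000x^7 + 113750x^6 - 612500x^5 + 2187500x^4 - 5000000x^3 + 6640625x^2 - 3906250x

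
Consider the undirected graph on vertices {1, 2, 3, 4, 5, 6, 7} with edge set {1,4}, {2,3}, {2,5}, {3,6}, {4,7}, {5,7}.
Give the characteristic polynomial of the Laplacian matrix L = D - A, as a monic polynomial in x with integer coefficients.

Each diagonal entry of L is the vertex degree and each off-diagonal entry is -1 where an edge is present, 0 otherwise; in the order [1, 2, 3, 4, 5, 6, 7] the diagonal is [1, 2, 2, 2, 2, 1, 2]. L has integer entries, so p(x) = det(xI - L) has integer coefficients. Expanding the determinant yields x^7 - 12x^6 + 55x^5 - 120x^4 + 126x^3 - 56x^2 + 7x. The coefficient of x^6 equals -trace(L) = -12, matching the sum of degrees. The eigenvalues sum to 12, which equals trace(L) = 2|E|. The largest eigenvalue, 3.8019, is at most the vertex count 7.

x^7 - 12x^6 + 55x^5 - 120x^4 + 126x^3 - 56x^2 + 7x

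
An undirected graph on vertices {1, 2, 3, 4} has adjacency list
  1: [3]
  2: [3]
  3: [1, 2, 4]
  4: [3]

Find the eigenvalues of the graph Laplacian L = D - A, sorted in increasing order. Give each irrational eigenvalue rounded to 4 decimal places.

With the vertex order [1, 2, 3, 4], the degrees are [1, 1, 3, 1], giving D = diag(1, 1, 3, 1) and L = D - A. The multiplicity of 0 as a Laplacian eigenvalue equals the number of connected components. The single zero eigenvalue shows the graph is connected.

[0, 1, 1, 4]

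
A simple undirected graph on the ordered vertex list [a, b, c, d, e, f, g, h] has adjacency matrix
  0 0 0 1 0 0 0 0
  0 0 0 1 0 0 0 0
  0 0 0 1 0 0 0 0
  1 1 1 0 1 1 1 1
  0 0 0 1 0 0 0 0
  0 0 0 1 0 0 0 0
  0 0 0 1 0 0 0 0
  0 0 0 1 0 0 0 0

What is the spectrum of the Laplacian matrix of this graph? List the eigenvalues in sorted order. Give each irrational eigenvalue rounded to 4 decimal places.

Each diagonal entry of L is the vertex degree and each off-diagonal entry is -1 where an edge is present, 0 otherwise; in the order [a, b, c, d, e, f, g, h] the diagonal is [1, 1, 1, 7, 1, 1, 1, 1]. L is symmetric positive semidefinite, so every eigenvalue is real and nonnegative. There is one zero in the spectrum, matching the 1 component.

[0, 1, 1, 1, 1, 1, 1, 8]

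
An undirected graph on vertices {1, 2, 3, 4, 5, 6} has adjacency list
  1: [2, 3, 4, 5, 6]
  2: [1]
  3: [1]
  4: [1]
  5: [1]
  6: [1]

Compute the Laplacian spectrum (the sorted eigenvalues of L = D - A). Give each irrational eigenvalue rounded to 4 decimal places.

With the vertex order [1, 2, 3, 4, 5, 6], the degrees are [5, 1, 1, 1, 1, 1], giving D = diag(5, 1, 1, 1, 1, 1) and L = D - A. L is symmetric positive semidefinite, so every eigenvalue is real and nonnegative. There is one zero in the spectrum, matching the 1 component.

[0, 1, 1, 1, 1, 6]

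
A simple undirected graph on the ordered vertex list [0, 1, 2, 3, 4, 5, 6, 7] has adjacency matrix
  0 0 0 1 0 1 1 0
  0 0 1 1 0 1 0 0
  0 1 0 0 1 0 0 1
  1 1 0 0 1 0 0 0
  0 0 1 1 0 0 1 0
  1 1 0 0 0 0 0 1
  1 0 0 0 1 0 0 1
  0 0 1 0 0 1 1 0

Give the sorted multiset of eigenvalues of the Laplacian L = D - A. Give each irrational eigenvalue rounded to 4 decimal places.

With the vertex order [0, 1, 2, 3, 4, 5, 6, 7], the degrees are [3, 3, 3, 3, 3, 3, 3, 3], giving D = diag(3, 3, 3, 3, 3, 3, 3, 3) and L = D - A. Diagonalising L (or applying a numerical eigensolver to the 8x8 matrix) gives the spectrum above. The single zero eigenvalue shows the graph is connected. The largest eigenvalue, 6, is at most the vertex count 8. By the matrix-tree theorem the graph has (1/8) * product of the nonzero eigenvalues = 384 spanning trees.

[0, 2, 2, 2, 4, 4, 4, 6]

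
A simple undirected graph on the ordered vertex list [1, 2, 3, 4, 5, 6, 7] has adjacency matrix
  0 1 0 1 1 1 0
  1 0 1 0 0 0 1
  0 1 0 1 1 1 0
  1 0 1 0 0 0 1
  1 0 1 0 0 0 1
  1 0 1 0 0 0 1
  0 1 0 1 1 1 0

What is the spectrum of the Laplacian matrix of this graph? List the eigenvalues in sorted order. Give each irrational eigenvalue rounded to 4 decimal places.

[0, 3, 3, 3, 4, 4, 7]

Reading degrees in the order [1, 2, 3, 4, 5, 6, 7] gives [4, 3, 4, 3, 3, 3, 4]; set D = diag(4, 3, 4, 3, 3, 3, 4) and form L = D - A. Diagonalising L (or applying a numerical eigensolver to the 7x7 matrix) gives the spectrum above.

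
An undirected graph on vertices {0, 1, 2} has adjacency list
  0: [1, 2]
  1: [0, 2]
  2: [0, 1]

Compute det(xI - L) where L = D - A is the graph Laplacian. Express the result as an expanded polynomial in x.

x^3 - 6x^2 + 9x

With the vertex order [0, 1, 2], the degrees are [2, 2, 2], giving D = diag(2, 2, 2) and L = D - A. Computing det(xI - L) by cofactor expansion (or equivalently via sum-over-permutations) gives x^3 - 6x^2 + 9x. The coefficient of x^2 equals -trace(L) = -6, matching the sum of degrees. The largest eigenvalue, 3, is at most the vertex count 3.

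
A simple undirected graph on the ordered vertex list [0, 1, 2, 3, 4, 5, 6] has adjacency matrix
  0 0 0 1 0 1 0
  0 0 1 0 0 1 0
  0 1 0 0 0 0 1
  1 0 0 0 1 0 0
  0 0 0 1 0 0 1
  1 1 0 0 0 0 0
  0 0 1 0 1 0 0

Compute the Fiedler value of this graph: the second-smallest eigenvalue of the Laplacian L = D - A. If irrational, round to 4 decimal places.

0.7530

Each diagonal entry of L is the vertex degree and each off-diagonal entry is -1 where an edge is present, 0 otherwise; in the order [0, 1, 2, 3, 4, 5, 6] the diagonal is [2, 2, 2, 2, 2, 2, 2]. Computing the eigenvalues of L and sorting gives [0, 0.7530, 0.7530, 2.4450, 2.4450, 3.8019, 3.8019]. The Fiedler value lambda_2 = 0.7530 is strictly positive, so the graph is connected.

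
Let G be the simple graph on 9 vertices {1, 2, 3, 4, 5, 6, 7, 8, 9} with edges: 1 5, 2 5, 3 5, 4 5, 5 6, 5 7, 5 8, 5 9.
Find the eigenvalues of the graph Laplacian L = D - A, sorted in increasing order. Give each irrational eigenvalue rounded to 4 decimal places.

With the vertex order [1, 2, 3, 4, 5, 6, 7, 8, 9], the degrees are [1, 1, 1, 1, 8, 1, 1, 1, 1], giving D = diag(1, 1, 1, 1, 8, 1, 1, 1, 1) and L = D - A. Diagonalising L (or applying a numerical eigensolver to the 9x9 matrix) gives the spectrum above. The single zero eigenvalue shows the graph is connected. There is one zero in the spectrum, matching the 1 component.

[0, 1, 1, 1, 1, 1, 1, 1, 9]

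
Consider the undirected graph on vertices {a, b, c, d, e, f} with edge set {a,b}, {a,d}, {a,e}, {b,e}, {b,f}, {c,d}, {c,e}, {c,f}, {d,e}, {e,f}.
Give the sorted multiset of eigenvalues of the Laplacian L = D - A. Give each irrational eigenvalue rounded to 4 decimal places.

With the vertex order [a, b, c, d, e, f], the degrees are [3, 3, 3, 3, 5, 3], giving D = diag(3, 3, 3, 3, 5, 3) and L = D - A. L is symmetric positive semidefinite, so every eigenvalue is real and nonnegative. The single zero eigenvalue shows the graph is connected. By the matrix-tree theorem the graph has (1/6) * product of the nonzero eigenvalues = 121 spanning trees.

[0, 2.3820, 2.3820, 4.6180, 4.6180, 6]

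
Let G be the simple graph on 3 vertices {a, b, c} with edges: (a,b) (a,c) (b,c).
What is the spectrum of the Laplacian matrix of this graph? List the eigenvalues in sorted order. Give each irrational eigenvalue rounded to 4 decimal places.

Reading degrees in the order [a, b, c] gives [2, 2, 2]; set D = diag(2, 2, 2) and form L = D - A. L is symmetric positive semidefinite, so every eigenvalue is real and nonnegative. The eigenvalues sum to 6, which equals trace(L) = 2|E|. The largest eigenvalue, 3, is at most the vertex count 3.

[0, 3, 3]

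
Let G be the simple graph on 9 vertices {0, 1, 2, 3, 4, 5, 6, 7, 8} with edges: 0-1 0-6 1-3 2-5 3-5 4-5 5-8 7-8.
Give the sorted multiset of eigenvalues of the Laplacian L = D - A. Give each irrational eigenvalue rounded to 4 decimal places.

[0, 0.1774, 0.5242, 1, 1, 2.1609, 2.4961, 3.4670, 5.1743]

With the vertex order [0, 1, 2, 3, 4, 5, 6, 7, 8], the degrees are [2, 2, 1, 2, 1, 4, 1, 1, 2], giving D = diag(2, 2, 1, 2, 1, 4, 1, 1, 2) and L = D - A. The multiplicity of 0 as a Laplacian eigenvalue equals the number of connected components. The single zero eigenvalue shows the graph is connected. There is one zero in the spectrum, matching the 1 component.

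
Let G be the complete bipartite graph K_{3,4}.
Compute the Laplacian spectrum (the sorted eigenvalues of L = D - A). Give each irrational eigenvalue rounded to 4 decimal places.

[0, 3, 3, 3, 4, 4, 7]

The graph has 7 vertices and degree multiset [4, 4, 4, 3, 3, 3, 3]; D is the diagonal matrix of degrees and L = D - A. Diagonalising L (or applying a numerical eigensolver to the 7x7 matrix) gives the spectrum above. The eigenvalues sum to 24, which equals trace(L) = 2|E|.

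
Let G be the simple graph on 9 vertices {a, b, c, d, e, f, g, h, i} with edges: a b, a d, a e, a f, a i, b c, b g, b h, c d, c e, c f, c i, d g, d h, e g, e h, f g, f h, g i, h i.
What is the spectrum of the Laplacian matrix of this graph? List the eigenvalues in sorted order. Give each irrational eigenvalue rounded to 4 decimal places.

[0, 4, 4, 4, 4, 5, 5, 5, 9]

With the vertex order [a, b, c, d, e, f, g, h, i], the degrees are [5, 4, 5, 4, 4, 4, 5, 5, 4], giving D = diag(5, 4, 5, 4, 4, 4, 5, 5, 4) and L = D - A. Diagonalising L (or applying a numerical eigensolver to the 9x9 matrix) gives the spectrum above. The largest eigenvalue, 9, is at most the vertex count 9.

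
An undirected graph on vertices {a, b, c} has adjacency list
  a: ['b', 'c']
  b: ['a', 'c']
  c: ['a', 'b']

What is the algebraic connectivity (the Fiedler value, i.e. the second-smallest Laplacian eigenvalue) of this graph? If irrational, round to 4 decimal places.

3

With the vertex order [a, b, c], the degrees are [2, 2, 2], giving D = diag(2, 2, 2) and L = D - A. The sorted Laplacian eigenvalues are [0, 3, 3]; the algebraic connectivity is the second entry, 3.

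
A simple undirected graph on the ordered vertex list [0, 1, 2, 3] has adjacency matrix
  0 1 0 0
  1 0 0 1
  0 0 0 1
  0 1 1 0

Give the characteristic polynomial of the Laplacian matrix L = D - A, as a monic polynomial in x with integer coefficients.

x^4 - 6x^3 + 10x^2 - 4x

With the vertex order [0, 1, 2, 3], the degrees are [1, 2, 1, 2], giving D = diag(1, 2, 1, 2) and L = D - A. Computing det(xI - L) by cofactor expansion (or equivalently via sum-over-permutations) gives x^4 - 6x^3 + 10x^2 - 4x. Since p(0) = det(-L) = 0, x divides p(x). The eigenvalues sum to 6, which equals trace(L) = 2|E|. The largest eigenvalue, 3.4142, is at most the vertex count 4.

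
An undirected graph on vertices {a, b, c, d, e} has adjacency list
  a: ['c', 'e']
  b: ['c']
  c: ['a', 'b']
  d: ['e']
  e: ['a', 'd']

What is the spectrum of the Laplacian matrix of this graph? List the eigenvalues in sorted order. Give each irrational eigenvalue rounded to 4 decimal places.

Each diagonal entry of L is the vertex degree and each off-diagonal entry is -1 where an edge is present, 0 otherwise; in the order [a, b, c, d, e] the diagonal is [2, 1, 2, 1, 2]. Diagonalising L (or applying a numerical eigensolver to the 5x5 matrix) gives the spectrum above. By the matrix-tree theorem the graph has (1/5) * product of the nonzero eigenvalues = 1 spanning tree. The eigenvalues sum to 8, which equals trace(L) = 2|E|.

[0, 0.3820, 1.3820, 2.6180, 3.6180]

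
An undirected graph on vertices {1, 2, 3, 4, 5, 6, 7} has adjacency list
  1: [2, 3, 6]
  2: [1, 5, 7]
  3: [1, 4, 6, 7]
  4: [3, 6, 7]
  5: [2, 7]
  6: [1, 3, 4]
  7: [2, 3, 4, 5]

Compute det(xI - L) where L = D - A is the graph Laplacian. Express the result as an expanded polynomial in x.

x^7 - 22x^6 + 195x^5 - 886x^4 + 2158x^3 - 2638x^2 + 1239x

With the vertex order [1, 2, 3, 4, 5, 6, 7], the degrees are [3, 3, 4, 3, 2, 3, 4], giving D = diag(3, 3, 4, 3, 2, 3, 4) and L = D - A. Computing det(xI - L) by cofactor expansion (or equivalently via sum-over-permutations) gives x^7 - 22x^6 + 195x^5 - 886x^4 + 2158x^3 - 2638x^2 + 1239x. The coefficient of x^6 equals -trace(L) = -22, matching the sum of degrees.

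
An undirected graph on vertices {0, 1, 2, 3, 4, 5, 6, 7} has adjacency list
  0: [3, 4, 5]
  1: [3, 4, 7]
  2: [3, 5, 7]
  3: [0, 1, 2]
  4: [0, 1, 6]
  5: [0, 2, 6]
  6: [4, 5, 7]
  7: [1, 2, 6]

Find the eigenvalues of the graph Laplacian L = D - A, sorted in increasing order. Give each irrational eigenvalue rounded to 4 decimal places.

[0, 2, 2, 2, 4, 4, 4, 6]

Each diagonal entry of L is the vertex degree and each off-diagonal entry is -1 where an edge is present, 0 otherwise; in the order [0, 1, 2, 3, 4, 5, 6, 7] the diagonal is [3, 3, 3, 3, 3, 3, 3, 3]. Since every row of L sums to 0, the all-ones vector is in the kernel and 0 is an eigenvalue. The single zero eigenvalue shows the graph is connected. The eigenvalues sum to 24, which equals trace(L) = 2|E|.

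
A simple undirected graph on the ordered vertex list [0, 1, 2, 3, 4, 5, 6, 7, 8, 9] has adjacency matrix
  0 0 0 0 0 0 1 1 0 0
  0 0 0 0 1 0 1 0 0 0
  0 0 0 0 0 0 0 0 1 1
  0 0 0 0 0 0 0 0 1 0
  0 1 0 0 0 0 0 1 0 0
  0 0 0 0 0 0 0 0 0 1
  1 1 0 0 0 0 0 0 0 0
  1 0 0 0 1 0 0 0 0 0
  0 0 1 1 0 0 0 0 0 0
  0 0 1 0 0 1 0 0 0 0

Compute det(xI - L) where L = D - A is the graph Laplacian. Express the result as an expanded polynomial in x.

Each diagonal entry of L is the vertex degree and each off-diagonal entry is -1 where an edge is present, 0 otherwise; in the order [0, 1, 2, 3, 4, 5, 6, 7, 8, 9] the diagonal is [2, 2, 2, 1, 2, 1, 2, 2, 2, 2]. Computing det(xI - L) by cofactor expansion (or equivalently via sum-over-permutations) gives x^10 - 18x^9 + 136x^8 - 560x^7 + 1365x^6 - 2000x^5 + 1700x^4 - 750x^3 + 125x^2. The constant term is 0 because L is singular (the all-ones vector lies in its kernel).

x^10 - 18x^9 + 136x^8 - 560x^7 + 1365x^6 - 2000x^5 + 1700x^4 - 750x^3 + 125x^2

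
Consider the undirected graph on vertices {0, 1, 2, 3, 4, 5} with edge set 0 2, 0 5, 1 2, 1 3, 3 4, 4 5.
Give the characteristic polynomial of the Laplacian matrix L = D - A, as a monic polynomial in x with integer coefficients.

x^6 - 12x^5 + 54x^4 - 112x^3 + 105x^2 - 36x

With the vertex order [0, 1, 2, 3, 4, 5], the degrees are [2, 2, 2, 2, 2, 2], giving D = diag(2, 2, 2, 2, 2, 2) and L = D - A. L has integer entries, so p(x) = det(xI - L) has integer coefficients. Expanding the determinant yields x^6 - 12x^5 + 54x^4 - 112x^3 + 105x^2 - 36x. The coefficient of x^5 equals -trace(L) = -12, matching the sum of degrees. By the matrix-tree theorem the graph has (1/6) * product of the nonzero eigenvalues = 6 spanning trees.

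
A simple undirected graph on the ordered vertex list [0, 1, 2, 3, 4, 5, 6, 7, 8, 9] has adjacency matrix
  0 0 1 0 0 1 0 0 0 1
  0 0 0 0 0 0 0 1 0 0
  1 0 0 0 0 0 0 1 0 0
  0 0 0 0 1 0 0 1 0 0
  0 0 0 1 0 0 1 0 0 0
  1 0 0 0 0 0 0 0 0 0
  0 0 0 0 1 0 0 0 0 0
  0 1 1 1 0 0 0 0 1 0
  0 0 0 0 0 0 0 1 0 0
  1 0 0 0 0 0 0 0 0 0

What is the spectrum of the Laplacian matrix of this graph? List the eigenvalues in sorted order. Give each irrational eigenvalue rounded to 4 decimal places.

Reading degrees in the order [0, 1, 2, 3, 4, 5, 6, 7, 8, 9] gives [3, 1, 2, 2, 2, 1, 1, 4, 1, 1]; set D = diag(3, 1, 2, 2, 2, 1, 1, 4, 1, 1) and form L = D - A. The multiplicity of 0 as a Laplacian eigenvalue equals the number of connected components. There is one zero in the spectrum, matching the 1 component.

[0, 0.1648, 0.3883, 1, 1, 1.4358, 1.6684, 3.1150, 4.0226, 5.2050]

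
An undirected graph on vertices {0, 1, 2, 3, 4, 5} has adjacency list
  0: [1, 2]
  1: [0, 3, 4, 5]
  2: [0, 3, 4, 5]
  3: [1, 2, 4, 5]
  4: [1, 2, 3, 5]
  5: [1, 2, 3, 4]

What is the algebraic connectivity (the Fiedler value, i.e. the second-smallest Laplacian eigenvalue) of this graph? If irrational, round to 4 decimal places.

Each diagonal entry of L is the vertex degree and each off-diagonal entry is -1 where an edge is present, 0 otherwise; in the order [0, 1, 2, 3, 4, 5] the diagonal is [2, 4, 4, 4, 4, 4]. Computing the eigenvalues of L and sorting gives [0, 2, 4, 5, 5, 6]. The Fiedler value lambda_2 = 2 is strictly positive, so the graph is connected.

2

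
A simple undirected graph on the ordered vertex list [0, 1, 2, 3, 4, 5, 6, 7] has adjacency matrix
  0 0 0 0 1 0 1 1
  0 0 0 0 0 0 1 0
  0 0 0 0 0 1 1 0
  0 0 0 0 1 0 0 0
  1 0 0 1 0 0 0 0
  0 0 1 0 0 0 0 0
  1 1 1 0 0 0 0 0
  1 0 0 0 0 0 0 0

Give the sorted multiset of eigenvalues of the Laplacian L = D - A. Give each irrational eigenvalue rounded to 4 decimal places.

[0, 0.2509, 0.5858, 0.7287, 2, 2.3349, 3.4142, 4.6855]

Each diagonal entry of L is the vertex degree and each off-diagonal entry is -1 where an edge is present, 0 otherwise; in the order [0, 1, 2, 3, 4, 5, 6, 7] the diagonal is [3, 1, 2, 1, 2, 1, 3, 1]. L is symmetric positive semidefinite, so every eigenvalue is real and nonnegative. The eigenvalues sum to 14, which equals trace(L) = 2|E|.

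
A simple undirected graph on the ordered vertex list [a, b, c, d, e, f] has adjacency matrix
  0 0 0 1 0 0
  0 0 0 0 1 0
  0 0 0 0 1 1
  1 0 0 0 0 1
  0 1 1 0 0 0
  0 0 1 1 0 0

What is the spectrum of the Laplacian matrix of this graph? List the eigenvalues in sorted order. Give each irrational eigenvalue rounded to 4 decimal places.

Each diagonal entry of L is the vertex degree and each off-diagonal entry is -1 where an edge is present, 0 otherwise; in the order [a, b, c, d, e, f] the diagonal is [1, 1, 2, 2, 2, 2]. L is symmetric positive semidefinite, so every eigenvalue is real and nonnegative. The eigenvalues sum to 10, which equals trace(L) = 2|E|. The largest eigenvalue, 3.7321, is at most the vertex count 6.

[0, 0.2679, 1, 2, 3, 3.7321]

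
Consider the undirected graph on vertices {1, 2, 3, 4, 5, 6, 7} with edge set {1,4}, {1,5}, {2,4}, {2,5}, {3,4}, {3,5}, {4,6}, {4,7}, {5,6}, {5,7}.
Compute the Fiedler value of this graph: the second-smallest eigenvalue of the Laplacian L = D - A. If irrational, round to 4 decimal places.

With the vertex order [1, 2, 3, 4, 5, 6, 7], the degrees are [2, 2, 2, 5, 5, 2, 2], giving D = diag(2, 2, 2, 5, 5, 2, 2) and L = D - A. The smallest Laplacian eigenvalue is always 0. The next one, lambda_2 = 2, measures how hard the graph is to disconnect: larger values mean better connectivity. The eigenvalues sum to 20, which equals trace(L) = 2|E|.

2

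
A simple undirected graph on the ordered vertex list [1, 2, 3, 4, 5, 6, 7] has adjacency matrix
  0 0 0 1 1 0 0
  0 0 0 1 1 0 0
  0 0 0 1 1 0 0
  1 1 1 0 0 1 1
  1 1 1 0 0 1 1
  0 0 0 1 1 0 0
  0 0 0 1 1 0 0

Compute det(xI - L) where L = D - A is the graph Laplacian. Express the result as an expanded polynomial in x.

x^7 - 20x^6 + 155x^5 - 600x^4 + 1240x^3 - 1312x^2 + 560x

Reading degrees in the order [1, 2, 3, 4, 5, 6, 7] gives [2, 2, 2, 5, 5, 2, 2]; set D = diag(2, 2, 2, 5, 5, 2, 2) and form L = D - A. The eigenvalues of L are [0, 2, 2, 2, 2, 5, 7]; the characteristic polynomial is the product of (x - lambda_i), which multiplies out to x^7 - 20x^6 + 155x^5 - 600x^4 + 1240x^3 - 1312x^2 + 560x. The constant term is 0 because L is singular (the all-ones vector lies in its kernel). There is one zero in the spectrum, matching the 1 component.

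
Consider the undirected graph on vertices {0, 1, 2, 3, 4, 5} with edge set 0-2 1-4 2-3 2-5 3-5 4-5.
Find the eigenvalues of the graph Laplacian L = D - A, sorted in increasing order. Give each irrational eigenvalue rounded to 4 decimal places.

Each diagonal entry of L is the vertex degree and each off-diagonal entry is -1 where an edge is present, 0 otherwise; in the order [0, 1, 2, 3, 4, 5] the diagonal is [1, 1, 3, 2, 2, 3]. The multiplicity of 0 as a Laplacian eigenvalue equals the number of connected components. The largest eigenvalue, 4.3928, is at most the vertex count 6.

[0, 0.4131, 1.1369, 2.3595, 3.6977, 4.3928]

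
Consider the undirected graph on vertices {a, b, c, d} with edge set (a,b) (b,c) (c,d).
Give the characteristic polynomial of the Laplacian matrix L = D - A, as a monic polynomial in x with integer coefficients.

Reading degrees in the order [a, b, c, d] gives [1, 2, 2, 1]; set D = diag(1, 2, 2, 1) and form L = D - A. Computing det(xI - L) by cofactor expansion (or equivalently via sum-over-permutations) gives x^4 - 6x^3 + 10x^2 - 4x. Since p(0) = det(-L) = 0, x divides p(x). The eigenvalues sum to 6, which equals trace(L) = 2|E|.

x^4 - 6x^3 + 10x^2 - 4x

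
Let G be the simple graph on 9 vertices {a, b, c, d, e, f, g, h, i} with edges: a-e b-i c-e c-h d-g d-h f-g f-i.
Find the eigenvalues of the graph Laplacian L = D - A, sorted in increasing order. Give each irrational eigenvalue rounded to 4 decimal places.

[0, 0.1206, 0.4679, 1, 1.6527, 2.3473, 3, 3.5321, 3.8794]

Each diagonal entry of L is the vertex degree and each off-diagonal entry is -1 where an edge is present, 0 otherwise; in the order [a, b, c, d, e, f, g, h, i] the diagonal is [1, 1, 2, 2, 2, 2, 2, 2, 2]. Since every row of L sums to 0, the all-ones vector is in the kernel and 0 is an eigenvalue. The eigenvalues sum to 16, which equals trace(L) = 2|E|.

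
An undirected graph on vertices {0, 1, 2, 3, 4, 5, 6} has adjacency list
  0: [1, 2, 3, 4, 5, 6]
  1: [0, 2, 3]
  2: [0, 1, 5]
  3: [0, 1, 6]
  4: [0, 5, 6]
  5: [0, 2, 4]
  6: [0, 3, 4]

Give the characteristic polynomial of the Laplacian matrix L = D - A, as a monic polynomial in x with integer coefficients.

Each diagonal entry of L is the vertex degree and each off-diagonal entry is -1 where an edge is present, 0 otherwise; in the order [0, 1, 2, 3, 4, 5, 6] the diagonal is [6, 3, 3, 3, 3, 3, 3]. The eigenvalues of L are [0, 2, 2, 4, 4, 5, 7]; the characteristic polynomial is the product of (x - lambda_i), which multiplies out to x^7 - 24x^6 + 231x^5 - 1140x^4 + 3036x^3 - 4128x^2 + 2240x. Since p(0) = det(-L) = 0, x divides p(x). By the matrix-tree theorem the graph has (1/7) * product of the nonzero eigenvalues = 320 spanning trees.

x^7 - 24x^6 + 231x^5 - 1140x^4 + 3036x^3 - 4128x^2 + 2240x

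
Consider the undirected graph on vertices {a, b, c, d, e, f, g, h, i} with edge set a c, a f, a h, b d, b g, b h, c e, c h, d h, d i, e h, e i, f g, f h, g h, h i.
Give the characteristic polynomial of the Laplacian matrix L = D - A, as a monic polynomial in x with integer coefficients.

Each diagonal entry of L is the vertex degree and each off-diagonal entry is -1 where an edge is present, 0 otherwise; in the order [a, b, c, d, e, f, g, h, i] the diagonal is [3, 3, 3, 3, 3, 3, 3, 8, 3]. Computing det(xI - L) by cofactor expansion (or equivalently via sum-over-permutations) gives x^9 - 32x^8 + 428x^7 - 3136x^6 + 13786x^5 - 37232x^4 + 60276x^3 - 53424x^2 + 19845x. Since p(0) = det(-L) = 0, x divides p(x). There is one zero in the spectrum, matching the 1 component.

x^9 - 32x^8 + 428x^7 - 3136x^6 + 13786x^5 - 37232x^4 + 60276x^3 - 53424x^2 + 19845x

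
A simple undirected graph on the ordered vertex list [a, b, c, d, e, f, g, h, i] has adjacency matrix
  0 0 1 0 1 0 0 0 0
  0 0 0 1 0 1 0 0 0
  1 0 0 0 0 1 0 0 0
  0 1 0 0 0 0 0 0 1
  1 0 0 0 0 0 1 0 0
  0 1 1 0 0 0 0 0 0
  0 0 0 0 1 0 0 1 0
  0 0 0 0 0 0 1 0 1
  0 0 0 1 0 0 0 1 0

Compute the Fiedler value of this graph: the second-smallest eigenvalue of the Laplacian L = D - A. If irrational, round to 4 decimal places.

0.4679

Each diagonal entry of L is the vertex degree and each off-diagonal entry is -1 where an edge is present, 0 otherwise; in the order [a, b, c, d, e, f, g, h, i] the diagonal is [2, 2, 2, 2, 2, 2, 2, 2, 2]. The smallest Laplacian eigenvalue is always 0. The next one, lambda_2 = 0.4679, measures how hard the graph is to disconnect: larger values mean better connectivity. The eigenvalues sum to 18, which equals trace(L) = 2|E|. The largest eigenvalue, 3.8794, is at most the vertex count 9.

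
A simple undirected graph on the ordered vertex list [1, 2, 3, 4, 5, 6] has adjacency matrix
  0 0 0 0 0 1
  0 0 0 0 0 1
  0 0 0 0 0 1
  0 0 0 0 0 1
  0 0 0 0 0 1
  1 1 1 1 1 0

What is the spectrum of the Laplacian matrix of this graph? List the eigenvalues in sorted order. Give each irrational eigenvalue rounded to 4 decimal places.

[0, 1, 1, 1, 1, 6]

Reading degrees in the order [1, 2, 3, 4, 5, 6] gives [1, 1, 1, 1, 1, 5]; set D = diag(1, 1, 1, 1, 1, 5) and form L = D - A. Since every row of L sums to 0, the all-ones vector is in the kernel and 0 is an eigenvalue. The single zero eigenvalue shows the graph is connected. There is one zero in the spectrum, matching the 1 component.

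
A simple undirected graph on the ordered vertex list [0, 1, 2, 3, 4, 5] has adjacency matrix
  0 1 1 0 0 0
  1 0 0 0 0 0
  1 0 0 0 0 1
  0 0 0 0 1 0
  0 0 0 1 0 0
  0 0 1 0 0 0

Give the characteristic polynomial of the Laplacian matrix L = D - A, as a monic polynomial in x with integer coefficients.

Reading degrees in the order [0, 1, 2, 3, 4, 5] gives [2, 1, 2, 1, 1, 1]; set D = diag(2, 1, 2, 1, 1, 1) and form L = D - A. Computing det(xI - L) by cofactor expansion (or equivalently via sum-over-permutations) gives x^6 - 8x^5 + 22x^4 - 24x^3 + 8x^2. Since p(0) = det(-L) = 0, x divides p(x). The largest eigenvalue, 3.4142, is at most the vertex count 6. There are 2 zeros in the spectrum, matching the 2 components.

x^6 - 8x^5 + 22x^4 - 24x^3 + 8x^2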